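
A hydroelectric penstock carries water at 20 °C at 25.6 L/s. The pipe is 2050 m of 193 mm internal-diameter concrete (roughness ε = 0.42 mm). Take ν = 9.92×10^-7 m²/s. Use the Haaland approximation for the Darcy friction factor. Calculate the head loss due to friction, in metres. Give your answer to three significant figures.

h_f ≈ 10.3 m

V = 4Q/(πD²) = 4·0.0256/(π·0.193²) = 0.8751 m/s
Re = VD/ν = 0.8751·0.193/9.92×10^-7 = 1.70×10^5 → turbulent
ε/D = 0.42/193 = 0.00218
Haaland: f = 0.02487
h_f = f(L/D)V²/(2g) = 0.02487·(2050/0.193)·0.8751²/(2·9.81) = 10.31 m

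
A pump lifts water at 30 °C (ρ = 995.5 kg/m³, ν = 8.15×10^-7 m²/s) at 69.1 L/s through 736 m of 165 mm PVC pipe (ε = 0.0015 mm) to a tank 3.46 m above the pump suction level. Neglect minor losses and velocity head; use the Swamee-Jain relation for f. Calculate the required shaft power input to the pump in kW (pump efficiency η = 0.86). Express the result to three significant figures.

V = 4Q/(πD²) = 3.232 m/s; Re = 6.54×10^5; ε/D = 9.09×10^-6; f = 0.01266
h_f = f(L/D)V²/2g = 30.05 m
Total head H = z + h_f = 3.46 + 30.05 = 33.51 m
P_hyd = ρgQH = 995.5·9.81·0.0691·33.51 = 22.61 kW
P_shaft = P_hyd/η = 22.61/0.86 = 26.29 kW

P_shaft ≈ 26.3 kW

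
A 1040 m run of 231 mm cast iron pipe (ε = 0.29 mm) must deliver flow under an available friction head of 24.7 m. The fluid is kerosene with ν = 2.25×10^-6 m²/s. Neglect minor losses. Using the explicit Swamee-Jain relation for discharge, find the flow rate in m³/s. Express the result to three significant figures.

Q ≈ 0.0931 m³/s

Swamee-Jain (Type II): Q = -0.965·√(gD⁵h_f/L)·ln[ε/(3.7D) + √(3.17ν²L/(gD³h_f))]
√(gD⁵h_f/L) = √(9.81·0.231⁵·24.7/1040) = 0.01238
ε/(3.7D) = 3.39×10^-4; √(3.17ν²L/(gD³h_f)) = 7.48×10^-5
Q = -0.965·0.01238·ln(4.141×10^-4) = 0.09305 m³/s
Check: V = 2.22 m/s, Re = 2.28×10^5, f = 0.02200, h_f = 24.9 m ≈ 24.7 m ✓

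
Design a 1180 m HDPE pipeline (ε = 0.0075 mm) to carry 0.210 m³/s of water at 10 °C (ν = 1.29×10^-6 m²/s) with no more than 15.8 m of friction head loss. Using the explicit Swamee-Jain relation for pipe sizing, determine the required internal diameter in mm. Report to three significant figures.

D ≈ 327 mm

Swamee-Jain (Type III): D = 0.66·[ε^1.25·(LQ²/(gh_f))^4.75 + ν·Q^9.4·(L/(gh_f))^5.2]^0.04
LQ²/(gh_f) = 0.3357; L/(gh_f) = 7.613
Term 1 = ε^1.25·(…)^4.75 = 2.20×10^-9; Term 2 = ν·Q^9.4·(…)^5.2 = 2.11×10^-8
D = 0.66·(2.20×10^-9 + 2.11×10^-8)^0.04 = 0.3267 m = 327 mm
Check: V = 2.50 m/s, Re = 6.34×10^5, f = 0.01296, h_f = 15.0 m ≈ 15.8 m ✓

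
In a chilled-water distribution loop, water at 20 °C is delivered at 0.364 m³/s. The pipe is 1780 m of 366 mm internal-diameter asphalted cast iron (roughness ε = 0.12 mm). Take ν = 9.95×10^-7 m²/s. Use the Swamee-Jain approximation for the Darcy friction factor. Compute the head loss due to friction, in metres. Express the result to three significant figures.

V = 4Q/(πD²) = 4·0.364/(π·0.366²) = 3.460 m/s
Re = VD/ν = 3.460·0.366/9.95×10^-7 = 1.27×10^6 → turbulent
ε/D = 0.12/366 = 3.28×10^-4
Swamee-Jain: f = 0.01586
h_f = f(L/D)V²/(2g) = 0.01586·(1780/0.366)·3.460²/(2·9.81) = 47.05 m

h_f ≈ 47.1 m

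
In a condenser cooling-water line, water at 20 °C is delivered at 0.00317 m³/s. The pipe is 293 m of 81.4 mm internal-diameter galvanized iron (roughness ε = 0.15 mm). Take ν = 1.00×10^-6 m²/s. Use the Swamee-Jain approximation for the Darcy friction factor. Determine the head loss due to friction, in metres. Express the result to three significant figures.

V = 4Q/(πD²) = 4·0.00317/(π·0.0814²) = 0.6091 m/s
Re = VD/ν = 0.6091·0.0814/1.00×10^-6 = 4.96×10^4 → turbulent
ε/D = 0.15/81.4 = 0.00184
Swamee-Jain: f = 0.02642
h_f = f(L/D)V²/(2g) = 0.02642·(293/0.0814)·0.6091²/(2·9.81) = 1.799 m

h_f ≈ 1.80 m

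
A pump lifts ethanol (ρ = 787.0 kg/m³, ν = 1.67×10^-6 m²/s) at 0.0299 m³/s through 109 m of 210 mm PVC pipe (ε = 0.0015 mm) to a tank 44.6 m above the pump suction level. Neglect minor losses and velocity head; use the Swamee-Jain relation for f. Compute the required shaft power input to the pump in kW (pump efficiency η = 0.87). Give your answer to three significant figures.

V = 4Q/(πD²) = 0.8633 m/s; Re = 1.09×10^5; ε/D = 7.14×10^-6; f = 0.01761
h_f = f(L/D)V²/2g = 0.3471 m
Total head H = z + h_f = 44.6 + 0.3471 = 44.95 m
P_hyd = ρgQH = 787.0·9.81·0.0299·44.95 = 10.38 kW
P_shaft = P_hyd/η = 10.38/0.87 = 11.93 kW

P_shaft ≈ 11.9 kW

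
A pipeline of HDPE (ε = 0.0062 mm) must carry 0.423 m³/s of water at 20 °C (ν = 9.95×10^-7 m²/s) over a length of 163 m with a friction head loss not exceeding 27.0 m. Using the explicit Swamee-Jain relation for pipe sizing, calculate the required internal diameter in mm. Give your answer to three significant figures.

D ≈ 251 mm

Swamee-Jain (Type III): D = 0.66·[ε^1.25·(LQ²/(gh_f))^4.75 + ν·Q^9.4·(L/(gh_f))^5.2]^0.04
LQ²/(gh_f) = 0.1101; L/(gh_f) = 0.6154
Term 1 = ε^1.25·(…)^4.75 = 8.69×10^-12; Term 2 = ν·Q^9.4·(…)^5.2 = 2.45×10^-11
D = 0.66·(8.69×10^-12 + 2.45×10^-11)^0.04 = 0.2514 m = 251 mm
Check: V = 8.52 m/s, Re = 2.15×10^6, f = 0.01112, h_f = 26.7 m ≈ 27.0 m ✓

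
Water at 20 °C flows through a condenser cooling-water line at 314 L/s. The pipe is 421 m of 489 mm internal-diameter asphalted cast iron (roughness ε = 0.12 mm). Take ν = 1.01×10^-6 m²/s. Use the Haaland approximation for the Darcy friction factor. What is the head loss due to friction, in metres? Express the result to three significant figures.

h_f ≈ 1.87 m

V = 4Q/(πD²) = 4·0.314/(π·0.489²) = 1.672 m/s
Re = VD/ν = 1.672·0.489/1.01×10^-6 = 8.09×10^5 → turbulent
ε/D = 0.12/489 = 2.45×10^-4
Haaland: f = 0.01523
h_f = f(L/D)V²/(2g) = 0.01523·(421/0.489)·1.672²/(2·9.81) = 1.869 m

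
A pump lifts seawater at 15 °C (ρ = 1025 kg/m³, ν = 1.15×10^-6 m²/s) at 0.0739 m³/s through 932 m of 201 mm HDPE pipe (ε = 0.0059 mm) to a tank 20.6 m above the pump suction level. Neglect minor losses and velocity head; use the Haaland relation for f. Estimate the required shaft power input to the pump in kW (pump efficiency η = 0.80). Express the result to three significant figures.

P_shaft ≈ 35.6 kW

V = 4Q/(πD²) = 2.329 m/s; Re = 4.07×10^5; ε/D = 2.94×10^-5; f = 0.01386
h_f = f(L/D)V²/2g = 17.77 m
Total head H = z + h_f = 20.6 + 17.77 = 38.37 m
P_hyd = ρgQH = 1025·9.81·0.0739·38.37 = 28.51 kW
P_shaft = P_hyd/η = 28.51/0.80 = 35.64 kW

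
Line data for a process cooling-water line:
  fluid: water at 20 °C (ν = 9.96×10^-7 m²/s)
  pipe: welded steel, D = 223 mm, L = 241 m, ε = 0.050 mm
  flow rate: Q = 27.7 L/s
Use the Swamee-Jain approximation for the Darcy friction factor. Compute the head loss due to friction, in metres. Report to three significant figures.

h_f ≈ 0.494 m

V = 4Q/(πD²) = 4·0.0277/(π·0.223²) = 0.7092 m/s
Re = VD/ν = 0.7092·0.223/9.96×10^-7 = 1.59×10^5 → turbulent
ε/D = 0.050/223 = 2.24×10^-4
Swamee-Jain: f = 0.01784
h_f = f(L/D)V²/(2g) = 0.01784·(241/0.223)·0.7092²/(2·9.81) = 0.4941 m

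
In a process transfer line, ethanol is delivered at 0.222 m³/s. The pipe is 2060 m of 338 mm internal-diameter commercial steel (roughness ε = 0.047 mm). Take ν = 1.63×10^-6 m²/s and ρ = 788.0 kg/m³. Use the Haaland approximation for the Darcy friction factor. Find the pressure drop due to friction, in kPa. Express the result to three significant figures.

Δp ≈ 215 kPa

V = 4Q/(πD²) = 4·0.222/(π·0.338²) = 2.474 m/s
Re = VD/ν = 2.474·0.338/1.63×10^-6 = 5.13×10^5 → turbulent
ε/D = 0.047/338 = 1.39×10^-4
Haaland: f = 0.01465
h_f = f(L/D)V²/(2g) = 0.01465·(2060/0.338)·2.474²/(2·9.81) = 27.86 m
Δp = ρg·h_f = 788.0·9.81·27.86 = 215.3 kPa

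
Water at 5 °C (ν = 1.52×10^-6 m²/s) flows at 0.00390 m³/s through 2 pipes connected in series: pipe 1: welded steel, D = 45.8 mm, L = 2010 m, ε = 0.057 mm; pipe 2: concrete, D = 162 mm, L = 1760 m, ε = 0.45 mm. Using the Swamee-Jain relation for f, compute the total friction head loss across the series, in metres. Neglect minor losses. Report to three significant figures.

H ≈ 300 m

Pipe 1: V = 2.367 m/s, Re = 7.13×10^4, ε/D = 0.00124, f = 0.02389, h_1 = f(L/D)V²/2g = 299.5 m
Pipe 2: V = 0.1892 m/s, Re = 2.02×10^4, ε/D = 0.00278, f = 0.03146, h_2 = f(L/D)V²/2g = 0.6237 m
Series → Q common, losses add: H = Σh = 300.1 m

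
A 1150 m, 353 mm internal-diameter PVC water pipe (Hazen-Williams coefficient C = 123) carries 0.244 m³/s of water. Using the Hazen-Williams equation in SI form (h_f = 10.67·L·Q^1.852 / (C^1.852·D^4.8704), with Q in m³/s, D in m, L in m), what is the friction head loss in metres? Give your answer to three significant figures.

h_f = 10.67·1150·0.244^1.852 / (123^1.852·0.353^4.8704) = 19.33 m

h_f ≈ 19.3 m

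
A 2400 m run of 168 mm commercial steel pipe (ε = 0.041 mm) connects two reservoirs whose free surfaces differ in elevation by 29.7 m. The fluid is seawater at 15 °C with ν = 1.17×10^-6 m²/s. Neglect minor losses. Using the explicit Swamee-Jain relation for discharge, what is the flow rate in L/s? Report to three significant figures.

Q ≈ 34.2 L/s

Swamee-Jain (Type II): Q = -0.965·√(gD⁵h_f/L)·ln[ε/(3.7D) + √(3.17ν²L/(gD³h_f))]
√(gD⁵h_f/L) = √(9.81·0.168⁵·29.7/2400) = 0.004031
ε/(3.7D) = 6.60×10^-5; √(3.17ν²L/(gD³h_f)) = 8.68×10^-5
Q = -0.965·0.004031·ln(1.528×10^-4) = 0.03418 m³/s
Check: V = 1.54 m/s, Re = 2.21×10^5, f = 0.01722, h_f = 29.8 m ≈ 29.7 m ✓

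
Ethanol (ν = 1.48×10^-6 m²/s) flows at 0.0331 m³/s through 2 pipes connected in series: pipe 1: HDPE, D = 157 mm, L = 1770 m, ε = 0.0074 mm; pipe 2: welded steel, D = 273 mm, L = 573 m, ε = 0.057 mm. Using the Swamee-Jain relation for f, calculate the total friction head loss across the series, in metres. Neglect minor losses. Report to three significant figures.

Pipe 1: V = 1.710 m/s, Re = 1.81×10^5, ε/D = 4.71×10^-5, f = 0.01623, h_1 = f(L/D)V²/2g = 27.26 m
Pipe 2: V = 0.5655 m/s, Re = 1.04×10^5, ε/D = 2.09×10^-4, f = 0.01891, h_2 = f(L/D)V²/2g = 0.6468 m
Series → Q common, losses add: H = Σh = 27.91 m

H ≈ 27.9 m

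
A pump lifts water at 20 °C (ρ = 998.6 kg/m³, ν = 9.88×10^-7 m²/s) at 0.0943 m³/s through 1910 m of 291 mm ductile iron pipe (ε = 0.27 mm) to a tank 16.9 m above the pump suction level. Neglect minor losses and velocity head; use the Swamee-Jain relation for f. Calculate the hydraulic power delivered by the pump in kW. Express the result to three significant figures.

V = 4Q/(πD²) = 1.418 m/s; Re = 4.18×10^5; ε/D = 9.28×10^-4; f = 0.02016
h_f = f(L/D)V²/2g = 13.56 m
Total head H = z + h_f = 16.9 + 13.56 = 30.46 m
P_hyd = ρgQH = 998.6·9.81·0.0943·30.46 = 28.14 kW

P_hyd ≈ 28.1 kW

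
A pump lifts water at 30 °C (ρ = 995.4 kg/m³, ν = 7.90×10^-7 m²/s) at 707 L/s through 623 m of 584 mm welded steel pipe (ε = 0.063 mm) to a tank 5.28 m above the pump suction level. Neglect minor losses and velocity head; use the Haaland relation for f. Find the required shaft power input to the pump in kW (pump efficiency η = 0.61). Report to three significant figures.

P_shaft ≈ 115 kW

V = 4Q/(πD²) = 2.639 m/s; Re = 1.95×10^6; ε/D = 1.08×10^-4; f = 0.01289
h_f = f(L/D)V²/2g = 4.882 m
Total head H = z + h_f = 5.28 + 4.882 = 10.16 m
P_hyd = ρgQH = 995.4·9.81·0.707·10.16 = 70.16 kW
P_shaft = P_hyd/η = 70.16/0.61 = 115.0 kW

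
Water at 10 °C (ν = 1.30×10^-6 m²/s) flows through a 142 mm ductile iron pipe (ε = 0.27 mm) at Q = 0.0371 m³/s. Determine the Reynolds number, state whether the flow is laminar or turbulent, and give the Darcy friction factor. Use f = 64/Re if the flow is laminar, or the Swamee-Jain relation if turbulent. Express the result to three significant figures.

V = 4Q/(πD²) = 2.343 m/s
Re = VD/ν = 2.343·0.142/1.30×10^-6 = 2.56×10^5
Re > 4000 → turbulent; ε/D = 0.00190
Swamee-Jain: f = 0.02400

Re ≈ 2.56×10^5; turbulent; f ≈ 0.0240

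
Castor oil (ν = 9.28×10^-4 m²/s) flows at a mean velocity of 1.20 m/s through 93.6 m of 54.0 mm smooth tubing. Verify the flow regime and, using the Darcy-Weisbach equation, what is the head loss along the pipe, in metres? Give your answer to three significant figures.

Re = VD/ν = 1.20·0.05400/9.28×10^-4 = 69.8 → laminar (Re < 2300)
f = 64/Re = 0.9165
h_f = f(L/D)V²/(2g) = 0.9165·(93.6/0.05400)·1.20²/(2·9.81) = 116.6 m

h_f ≈ 117 m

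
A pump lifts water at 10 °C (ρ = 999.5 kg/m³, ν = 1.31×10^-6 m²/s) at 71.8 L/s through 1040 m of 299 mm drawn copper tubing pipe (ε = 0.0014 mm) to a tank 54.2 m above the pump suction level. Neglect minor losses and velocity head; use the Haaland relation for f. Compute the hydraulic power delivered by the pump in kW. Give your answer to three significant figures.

P_hyd ≈ 40.1 kW

V = 4Q/(πD²) = 1.023 m/s; Re = 2.33×10^5; ε/D = 4.68×10^-6; f = 0.01507
h_f = f(L/D)V²/2g = 2.794 m
Total head H = z + h_f = 54.2 + 2.794 = 56.99 m
P_hyd = ρgQH = 999.5·9.81·0.0718·56.99 = 40.12 kW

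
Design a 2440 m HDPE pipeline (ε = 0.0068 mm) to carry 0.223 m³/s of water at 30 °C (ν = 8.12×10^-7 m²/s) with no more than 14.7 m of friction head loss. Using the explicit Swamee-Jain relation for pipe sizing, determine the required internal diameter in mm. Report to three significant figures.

D ≈ 387 mm

Swamee-Jain (Type III): D = 0.66·[ε^1.25·(LQ²/(gh_f))^4.75 + ν·Q^9.4·(L/(gh_f))^5.2]^0.04
LQ²/(gh_f) = 0.8414; L/(gh_f) = 16.92
Term 1 = ε^1.25·(…)^4.75 = 1.53×10^-7; Term 2 = ν·Q^9.4·(…)^5.2 = 1.48×10^-6
D = 0.66·(1.53×10^-7 + 1.48×10^-6)^0.04 = 0.3873 m = 387 mm
Check: V = 1.89 m/s, Re = 9.03×10^5, f = 0.01221, h_f = 14.0 m ≈ 14.7 m ✓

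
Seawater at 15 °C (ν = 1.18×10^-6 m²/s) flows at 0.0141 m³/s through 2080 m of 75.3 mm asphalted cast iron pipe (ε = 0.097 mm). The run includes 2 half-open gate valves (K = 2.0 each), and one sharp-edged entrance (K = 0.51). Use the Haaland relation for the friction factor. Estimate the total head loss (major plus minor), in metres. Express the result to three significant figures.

H_L ≈ 313 m

V = 4Q/(πD²) = 3.166 m/s; V²/2g = 0.5110 m
Re = 2.02×10^5, ε/D = 0.00129 → f = 0.02199 (Haaland)
Major: h_f = f(L/D)·V²/2g = 0.02199·27623·0.5110 = 310.3 m
Minor: ΣK = 4.51; h_m = ΣK·V²/2g = 2.304 m
Total H_L = 310.3 + 2.304 = 312.6 m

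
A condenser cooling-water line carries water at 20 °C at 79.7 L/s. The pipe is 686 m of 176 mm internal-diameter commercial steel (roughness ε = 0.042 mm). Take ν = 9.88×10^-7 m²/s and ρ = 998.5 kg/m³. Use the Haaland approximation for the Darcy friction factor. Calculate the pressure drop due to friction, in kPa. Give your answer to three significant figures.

V = 4Q/(πD²) = 4·0.0797/(π·0.176²) = 3.276 m/s
Re = VD/ν = 3.276·0.176/9.88×10^-7 = 5.84×10^5 → turbulent
ε/D = 0.042/176 = 2.39×10^-4
Haaland: f = 0.01547
h_f = f(L/D)V²/(2g) = 0.01547·(686/0.176)·3.276²/(2·9.81) = 32.98 m
Δp = ρg·h_f = 998.5·9.81·32.98 = 323.1 kPa

Δp ≈ 323 kPa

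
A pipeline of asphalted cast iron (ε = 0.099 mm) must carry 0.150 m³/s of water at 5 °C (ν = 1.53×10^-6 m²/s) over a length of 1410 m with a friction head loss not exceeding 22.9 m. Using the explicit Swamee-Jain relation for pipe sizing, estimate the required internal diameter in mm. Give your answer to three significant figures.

D ≈ 291 mm

Swamee-Jain (Type III): D = 0.66·[ε^1.25·(LQ²/(gh_f))^4.75 + ν·Q^9.4·(L/(gh_f))^5.2]^0.04
LQ²/(gh_f) = 0.1412; L/(gh_f) = 6.276
Term 1 = ε^1.25·(…)^4.75 = 9.05×10^-10; Term 2 = ν·Q^9.4·(…)^5.2 = 3.87×10^-10
D = 0.66·(9.05×10^-10 + 3.87×10^-10)^0.04 = 0.2911 m = 291 mm
Check: V = 2.25 m/s, Re = 4.29×10^5, f = 0.01686, h_f = 21.1 m ≈ 22.9 m ✓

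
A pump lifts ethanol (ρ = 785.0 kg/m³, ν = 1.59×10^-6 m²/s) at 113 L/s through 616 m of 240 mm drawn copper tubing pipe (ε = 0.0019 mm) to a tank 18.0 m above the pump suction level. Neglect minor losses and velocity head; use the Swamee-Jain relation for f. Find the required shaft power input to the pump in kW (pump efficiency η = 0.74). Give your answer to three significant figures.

P_shaft ≈ 34.5 kW

V = 4Q/(πD²) = 2.498 m/s; Re = 3.77×10^5; ε/D = 7.92×10^-6; f = 0.01388
h_f = f(L/D)V²/2g = 11.33 m
Total head H = z + h_f = 18.0 + 11.33 = 29.33 m
P_hyd = ρgQH = 785.0·9.81·0.113·29.33 = 25.53 kW
P_shaft = P_hyd/η = 25.53/0.74 = 34.49 kW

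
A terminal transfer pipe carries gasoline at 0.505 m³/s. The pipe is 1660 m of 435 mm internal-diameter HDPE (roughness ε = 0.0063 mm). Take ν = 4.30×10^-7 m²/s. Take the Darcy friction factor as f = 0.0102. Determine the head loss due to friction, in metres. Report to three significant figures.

V = 4Q/(πD²) = 4·0.505/(π·0.435²) = 3.398 m/s
h_f = f(L/D)V²/(2g) = 0.01020·(1660/0.435)·3.398²/(2·9.81) = 22.91 m

h_f ≈ 22.9 m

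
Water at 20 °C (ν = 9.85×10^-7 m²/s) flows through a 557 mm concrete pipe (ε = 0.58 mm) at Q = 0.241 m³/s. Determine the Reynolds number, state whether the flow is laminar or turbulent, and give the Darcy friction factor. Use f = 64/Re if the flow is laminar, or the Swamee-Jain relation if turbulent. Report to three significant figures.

V = 4Q/(πD²) = 0.9890 m/s
Re = VD/ν = 0.9890·0.557/9.85×10^-7 = 5.59×10^5
Re > 4000 → turbulent; ε/D = 0.00104
Swamee-Jain: f = 0.02047

Re ≈ 5.59×10^5; turbulent; f ≈ 0.0205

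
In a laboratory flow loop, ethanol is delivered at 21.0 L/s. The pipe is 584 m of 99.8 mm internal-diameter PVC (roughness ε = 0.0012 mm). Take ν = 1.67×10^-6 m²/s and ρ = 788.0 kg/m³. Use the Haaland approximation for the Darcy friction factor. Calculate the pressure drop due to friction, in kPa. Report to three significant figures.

V = 4Q/(πD²) = 4·0.0210/(π·0.0998²) = 2.685 m/s
Re = VD/ν = 2.685·0.0998/1.67×10^-6 = 1.60×10^5 → turbulent
ε/D = 0.0012/99.8 = 1.20×10^-5
Haaland: f = 0.01625
h_f = f(L/D)V²/(2g) = 0.01625·(584/0.0998)·2.685²/(2·9.81) = 34.92 m
Δp = ρg·h_f = 788.0·9.81·34.92 = 270.0 kPa

Δp ≈ 270 kPa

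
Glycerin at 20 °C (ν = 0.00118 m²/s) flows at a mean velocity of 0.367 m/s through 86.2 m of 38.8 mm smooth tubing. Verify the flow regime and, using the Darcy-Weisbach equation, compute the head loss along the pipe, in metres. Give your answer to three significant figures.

Re = VD/ν = 0.367·0.03880/0.00118 = 12.1 → laminar (Re < 2300)
f = 64/Re = 5.304
h_f = f(L/D)V²/(2g) = 5.304·(86.2/0.03880)·0.367²/(2·9.81) = 80.89 m

h_f ≈ 80.9 m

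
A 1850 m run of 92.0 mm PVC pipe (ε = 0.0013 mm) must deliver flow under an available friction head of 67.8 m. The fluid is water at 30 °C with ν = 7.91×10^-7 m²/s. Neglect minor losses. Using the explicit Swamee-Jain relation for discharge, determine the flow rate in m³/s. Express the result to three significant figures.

Q ≈ 0.0139 m³/s

Swamee-Jain (Type II): Q = -0.965·√(gD⁵h_f/L)·ln[ε/(3.7D) + √(3.17ν²L/(gD³h_f))]
√(gD⁵h_f/L) = √(9.81·0.0920⁵·67.8/1850) = 0.001539
ε/(3.7D) = 3.82×10^-6; √(3.17ν²L/(gD³h_f)) = 8.42×10^-5
Q = -0.965·0.001539·ln(8.799×10^-5) = 0.01387 m³/s
Check: V = 2.09 m/s, Re = 2.43×10^5, f = 0.01511, h_f = 67.4 m ≈ 67.8 m ✓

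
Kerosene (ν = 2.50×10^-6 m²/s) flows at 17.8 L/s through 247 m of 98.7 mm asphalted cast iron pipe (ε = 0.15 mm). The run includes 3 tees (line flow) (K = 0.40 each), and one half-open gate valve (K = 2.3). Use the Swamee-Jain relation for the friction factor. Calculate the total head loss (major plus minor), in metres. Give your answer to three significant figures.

H_L ≈ 17.6 m

V = 4Q/(πD²) = 2.326 m/s; V²/2g = 0.2759 m
Re = 9.18×10^4, ε/D = 0.00152 → f = 0.02416 (Swamee-Jain)
Major: h_f = f(L/D)·V²/2g = 0.02416·2503·0.2759 = 16.68 m
Minor: ΣK = 3.50; h_m = ΣK·V²/2g = 0.9655 m
Total H_L = 16.68 + 0.9655 = 17.64 m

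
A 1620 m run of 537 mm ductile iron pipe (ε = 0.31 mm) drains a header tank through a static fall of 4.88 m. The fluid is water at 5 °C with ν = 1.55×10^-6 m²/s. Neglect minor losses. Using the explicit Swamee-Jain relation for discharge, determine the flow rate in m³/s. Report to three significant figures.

Swamee-Jain (Type II): Q = -0.965·√(gD⁵h_f/L)·ln[ε/(3.7D) + √(3.17ν²L/(gD³h_f))]
√(gD⁵h_f/L) = √(9.81·0.537⁵·4.88/1620) = 0.03633
ε/(3.7D) = 1.56×10^-4; √(3.17ν²L/(gD³h_f)) = 4.08×10^-5
Q = -0.965·0.03633·ln(1.968×10^-4) = 0.2991 m³/s
Check: V = 1.32 m/s, Re = 4.58×10^5, f = 0.01832, h_f = 4.91 m ≈ 4.88 m ✓

Q ≈ 0.299 m³/s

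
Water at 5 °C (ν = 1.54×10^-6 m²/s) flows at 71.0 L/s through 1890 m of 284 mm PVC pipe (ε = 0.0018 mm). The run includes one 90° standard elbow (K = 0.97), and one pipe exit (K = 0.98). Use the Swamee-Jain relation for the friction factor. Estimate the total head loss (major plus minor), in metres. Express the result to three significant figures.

V = 4Q/(πD²) = 1.121 m/s; V²/2g = 0.06403 m
Re = 2.07×10^5, ε/D = 6.34×10^-6 → f = 0.01549 (Swamee-Jain)
Major: h_f = f(L/D)·V²/2g = 0.01549·6655·0.06403 = 6.601 m
Minor: ΣK = 1.95; h_m = ΣK·V²/2g = 0.1249 m
Total H_L = 6.601 + 0.1249 = 6.726 m

H_L ≈ 6.73 m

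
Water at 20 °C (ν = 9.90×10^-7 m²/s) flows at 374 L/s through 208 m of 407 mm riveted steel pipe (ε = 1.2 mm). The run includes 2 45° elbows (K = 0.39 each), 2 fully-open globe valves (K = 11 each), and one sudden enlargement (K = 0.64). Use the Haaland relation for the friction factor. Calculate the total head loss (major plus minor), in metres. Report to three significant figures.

V = 4Q/(πD²) = 2.875 m/s; V²/2g = 0.4212 m
Re = 1.18×10^6, ε/D = 0.00295 → f = 0.02620 (Haaland)
Major: h_f = f(L/D)·V²/2g = 0.02620·511.1·0.4212 = 5.639 m
Minor: ΣK = 23.4; h_m = ΣK·V²/2g = 9.864 m
Total H_L = 5.639 + 9.864 = 15.50 m

H_L ≈ 15.5 m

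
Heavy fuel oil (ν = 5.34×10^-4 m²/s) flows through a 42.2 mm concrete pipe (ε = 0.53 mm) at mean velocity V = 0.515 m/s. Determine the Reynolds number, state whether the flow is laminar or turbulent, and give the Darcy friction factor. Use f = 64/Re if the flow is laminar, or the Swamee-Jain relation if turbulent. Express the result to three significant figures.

Re = VD/ν = 0.5150·0.0422/5.34×10^-4 = 40.7
Re < 2300 → laminar → f = 64/Re = 1.573

Re ≈ 40.7; laminar; f = 64/Re ≈ 1.57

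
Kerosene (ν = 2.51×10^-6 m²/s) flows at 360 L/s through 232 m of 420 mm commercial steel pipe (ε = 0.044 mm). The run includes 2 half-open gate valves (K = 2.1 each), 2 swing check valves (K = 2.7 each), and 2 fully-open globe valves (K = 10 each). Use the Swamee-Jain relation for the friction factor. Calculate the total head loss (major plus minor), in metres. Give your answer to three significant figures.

V = 4Q/(πD²) = 2.598 m/s; V²/2g = 0.3441 m
Re = 4.35×10^5, ε/D = 1.05×10^-4 → f = 0.01476 (Swamee-Jain)
Major: h_f = f(L/D)·V²/2g = 0.01476·552.4·0.3441 = 2.806 m
Minor: ΣK = 29.6; h_m = ΣK·V²/2g = 10.19 m
Total H_L = 2.806 + 10.19 = 12.99 m

H_L ≈ 13.0 m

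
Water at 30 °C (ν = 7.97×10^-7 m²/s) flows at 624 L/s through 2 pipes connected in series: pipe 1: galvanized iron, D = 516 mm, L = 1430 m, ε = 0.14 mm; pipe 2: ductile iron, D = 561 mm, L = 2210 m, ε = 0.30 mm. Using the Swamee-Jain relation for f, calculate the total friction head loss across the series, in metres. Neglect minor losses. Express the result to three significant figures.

Pipe 1: V = 2.984 m/s, Re = 1.93×10^6, ε/D = 2.71×10^-4, f = 0.01512, h_1 = f(L/D)V²/2g = 19.02 m
Pipe 2: V = 2.524 m/s, Re = 1.78×10^6, ε/D = 5.35×10^-4, f = 0.01730, h_2 = f(L/D)V²/2g = 22.14 m
Series → Q common, losses add: H = Σh = 41.16 m

H ≈ 41.2 m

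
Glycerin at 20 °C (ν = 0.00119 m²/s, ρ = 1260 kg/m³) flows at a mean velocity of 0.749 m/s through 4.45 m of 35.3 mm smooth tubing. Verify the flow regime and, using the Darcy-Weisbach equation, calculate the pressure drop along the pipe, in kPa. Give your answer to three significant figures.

Δp ≈ 128 kPa

Re = VD/ν = 0.749·0.03530/0.00119 = 22.2 → laminar (Re < 2300)
f = 64/Re = 2.881
h_f = f(L/D)V²/(2g) = 2.881·(4.45/0.03530)·0.749²/(2·9.81) = 10.38 m
Δp = ρg·h_f = 1260·9.81·10.38 = 128.3 kPa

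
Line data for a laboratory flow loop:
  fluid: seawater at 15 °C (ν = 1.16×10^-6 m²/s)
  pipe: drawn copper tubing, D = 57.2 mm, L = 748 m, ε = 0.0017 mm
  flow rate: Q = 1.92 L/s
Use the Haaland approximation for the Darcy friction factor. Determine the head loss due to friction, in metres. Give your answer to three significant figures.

h_f ≈ 8.29 m

V = 4Q/(πD²) = 4·0.00192/(π·0.0572²) = 0.7472 m/s
Re = VD/ν = 0.7472·0.0572/1.16×10^-6 = 3.68×10^4 → turbulent
ε/D = 0.0017/57.2 = 2.97×10^-5
Haaland: f = 0.02227
h_f = f(L/D)V²/(2g) = 0.02227·(748/0.0572)·0.7472²/(2·9.81) = 8.288 m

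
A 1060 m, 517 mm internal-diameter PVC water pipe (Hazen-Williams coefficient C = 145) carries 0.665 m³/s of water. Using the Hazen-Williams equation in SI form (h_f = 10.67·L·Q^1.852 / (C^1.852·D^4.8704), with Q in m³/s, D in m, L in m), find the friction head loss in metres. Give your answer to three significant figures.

h_f ≈ 13.1 m

h_f = 10.67·1060·0.665^1.852 / (145^1.852·0.517^4.8704) = 13.12 m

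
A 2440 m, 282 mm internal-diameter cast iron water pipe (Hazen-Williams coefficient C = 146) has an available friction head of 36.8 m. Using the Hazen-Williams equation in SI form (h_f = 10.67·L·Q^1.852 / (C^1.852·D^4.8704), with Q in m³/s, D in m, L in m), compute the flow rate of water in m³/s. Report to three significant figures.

Q ≈ 0.151 m³/s

Rearranging: Q = [h_f·C^1.852·D^4.8704 / (10.67·L)]^(1/1.852)
Q = [36.8·146^1.852·0.282^4.8704 / (10.67·2440)]^0.540 = 0.1513 m³/s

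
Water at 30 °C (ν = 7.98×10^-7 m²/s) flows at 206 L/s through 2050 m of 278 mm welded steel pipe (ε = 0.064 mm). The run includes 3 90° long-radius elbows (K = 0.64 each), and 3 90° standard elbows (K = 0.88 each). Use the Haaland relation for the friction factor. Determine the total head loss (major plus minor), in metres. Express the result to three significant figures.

V = 4Q/(πD²) = 3.394 m/s; V²/2g = 0.5871 m
Re = 1.18×10^6, ε/D = 2.30×10^-4 → f = 0.01482 (Haaland)
Major: h_f = f(L/D)·V²/2g = 0.01482·7374·0.5871 = 64.14 m
Minor: ΣK = 4.56; h_m = ΣK·V²/2g = 2.677 m
Total H_L = 64.14 + 2.677 = 66.81 m

H_L ≈ 66.8 m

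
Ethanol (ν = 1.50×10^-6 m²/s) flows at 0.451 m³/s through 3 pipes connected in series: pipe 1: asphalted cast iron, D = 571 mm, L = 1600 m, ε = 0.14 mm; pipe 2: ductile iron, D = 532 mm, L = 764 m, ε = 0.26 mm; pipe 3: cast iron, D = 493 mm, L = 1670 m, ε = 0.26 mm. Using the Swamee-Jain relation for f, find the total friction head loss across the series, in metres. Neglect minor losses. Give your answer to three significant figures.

H ≈ 29.1 m

Pipe 1: V = 1.761 m/s, Re = 6.70×10^5, ε/D = 2.45×10^-4, f = 0.01559, h_1 = f(L/D)V²/2g = 6.907 m
Pipe 2: V = 2.029 m/s, Re = 7.20×10^5, ε/D = 4.89×10^-4, f = 0.01742, h_2 = f(L/D)V²/2g = 5.249 m
Pipe 3: V = 2.363 m/s, Re = 7.77×10^5, ε/D = 5.27×10^-4, f = 0.01762, h_3 = f(L/D)V²/2g = 16.98 m
Series → Q common, losses add: H = Σh = 29.14 m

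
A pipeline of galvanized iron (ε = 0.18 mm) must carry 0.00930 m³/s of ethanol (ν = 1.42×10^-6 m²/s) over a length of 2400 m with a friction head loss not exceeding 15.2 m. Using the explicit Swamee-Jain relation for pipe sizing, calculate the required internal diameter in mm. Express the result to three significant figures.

D ≈ 125 mm

Swamee-Jain (Type III): D = 0.66·[ε^1.25·(LQ²/(gh_f))^4.75 + ν·Q^9.4·(L/(gh_f))^5.2]^0.04
LQ²/(gh_f) = 0.001392; L/(gh_f) = 16.10
Term 1 = ε^1.25·(…)^4.75 = 5.64×10^-19; Term 2 = ν·Q^9.4·(…)^5.2 = 2.14×10^-19
D = 0.66·(5.64×10^-19 + 2.14×10^-19)^0.04 = 0.1245 m = 125 mm
Check: V = 0.764 m/s, Re = 6.70×10^4, f = 0.02462, h_f = 14.1 m ≈ 15.2 m ✓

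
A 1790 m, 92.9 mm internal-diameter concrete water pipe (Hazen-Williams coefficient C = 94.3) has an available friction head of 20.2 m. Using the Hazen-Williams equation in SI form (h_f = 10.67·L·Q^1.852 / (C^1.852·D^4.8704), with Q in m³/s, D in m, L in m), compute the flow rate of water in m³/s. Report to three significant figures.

Q ≈ 0.00451 m³/s

Rearranging: Q = [h_f·C^1.852·D^4.8704 / (10.67·L)]^(1/1.852)
Q = [20.2·94.3^1.852·0.0929^4.8704 / (10.67·1790)]^0.540 = 0.004507 m³/s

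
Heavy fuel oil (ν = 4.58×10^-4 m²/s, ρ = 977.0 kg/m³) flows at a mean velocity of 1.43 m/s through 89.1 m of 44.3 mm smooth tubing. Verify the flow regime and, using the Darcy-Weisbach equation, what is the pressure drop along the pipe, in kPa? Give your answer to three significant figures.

Re = VD/ν = 1.43·0.04430/4.58×10^-4 = 138 → laminar (Re < 2300)
f = 64/Re = 0.4627
h_f = f(L/D)V²/(2g) = 0.4627·(89.1/0.04430)·1.43²/(2·9.81) = 97.00 m
Δp = ρg·h_f = 977.0·9.81·97.00 = 929.6 kPa

Δp ≈ 930 kPa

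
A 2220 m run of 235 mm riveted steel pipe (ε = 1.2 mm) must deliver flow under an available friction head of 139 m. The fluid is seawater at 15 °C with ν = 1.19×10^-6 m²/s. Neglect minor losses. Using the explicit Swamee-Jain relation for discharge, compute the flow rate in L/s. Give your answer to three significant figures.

Swamee-Jain (Type II): Q = -0.965·√(gD⁵h_f/L)·ln[ε/(3.7D) + √(3.17ν²L/(gD³h_f))]
√(gD⁵h_f/L) = √(9.81·0.235⁵·139/2220) = 0.02098
ε/(3.7D) = 0.00138; √(3.17ν²L/(gD³h_f)) = 2.37×10^-5
Q = -0.965·0.02098·ln(0.001404) = 0.1330 m³/s
Check: V = 3.07 m/s, Re = 6.06×10^5, f = 0.03080, h_f = 139 m ≈ 139 m ✓

Q ≈ 133 L/s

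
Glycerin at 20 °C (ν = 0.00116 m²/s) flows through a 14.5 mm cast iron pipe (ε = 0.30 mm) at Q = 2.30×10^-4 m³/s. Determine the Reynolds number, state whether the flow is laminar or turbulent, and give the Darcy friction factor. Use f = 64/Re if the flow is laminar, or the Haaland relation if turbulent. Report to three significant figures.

V = 4Q/(πD²) = 1.393 m/s
Re = VD/ν = 1.393·0.0145/0.00116 = 17.4
Re < 2300 → laminar → f = 64/Re = 3.676

Re ≈ 17.4; laminar; f = 64/Re ≈ 3.68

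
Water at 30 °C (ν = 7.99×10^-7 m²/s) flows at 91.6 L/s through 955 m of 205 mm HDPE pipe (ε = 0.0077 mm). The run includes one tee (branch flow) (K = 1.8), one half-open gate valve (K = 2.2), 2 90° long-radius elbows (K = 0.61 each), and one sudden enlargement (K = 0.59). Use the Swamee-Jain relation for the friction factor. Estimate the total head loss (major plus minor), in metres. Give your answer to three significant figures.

V = 4Q/(πD²) = 2.775 m/s; V²/2g = 0.3926 m
Re = 7.12×10^5, ε/D = 3.76×10^-5 → f = 0.01300 (Swamee-Jain)
Major: h_f = f(L/D)·V²/2g = 0.01300·4659·0.3926 = 23.77 m
Minor: ΣK = 5.81; h_m = ΣK·V²/2g = 2.281 m
Total H_L = 23.77 + 2.281 = 26.05 m

H_L ≈ 26.1 m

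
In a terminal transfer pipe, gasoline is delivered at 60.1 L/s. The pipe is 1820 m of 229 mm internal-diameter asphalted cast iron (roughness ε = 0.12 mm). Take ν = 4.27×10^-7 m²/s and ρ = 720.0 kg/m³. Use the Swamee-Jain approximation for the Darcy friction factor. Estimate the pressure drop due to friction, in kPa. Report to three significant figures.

Δp ≈ 107 kPa

V = 4Q/(πD²) = 4·0.0601/(π·0.229²) = 1.459 m/s
Re = VD/ν = 1.459·0.229/4.27×10^-7 = 7.83×10^5 → turbulent
ε/D = 0.12/229 = 5.24×10^-4
Swamee-Jain: f = 0.01760
h_f = f(L/D)V²/(2g) = 0.01760·(1820/0.229)·1.459²/(2·9.81) = 15.18 m
Δp = ρg·h_f = 720.0·9.81·15.18 = 107.2 kPa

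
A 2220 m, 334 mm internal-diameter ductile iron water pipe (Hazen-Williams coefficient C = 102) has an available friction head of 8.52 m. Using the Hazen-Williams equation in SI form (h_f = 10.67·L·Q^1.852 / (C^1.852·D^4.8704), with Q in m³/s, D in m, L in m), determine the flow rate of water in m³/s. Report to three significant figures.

Q ≈ 0.0788 m³/s

Rearranging: Q = [h_f·C^1.852·D^4.8704 / (10.67·L)]^(1/1.852)
Q = [8.52·102^1.852·0.334^4.8704 / (10.67·2220)]^0.540 = 0.07879 m³/s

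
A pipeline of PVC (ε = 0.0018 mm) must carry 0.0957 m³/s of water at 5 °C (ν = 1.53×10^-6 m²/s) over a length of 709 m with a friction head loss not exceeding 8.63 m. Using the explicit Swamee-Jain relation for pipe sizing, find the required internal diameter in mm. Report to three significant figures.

Swamee-Jain (Type III): D = 0.66·[ε^1.25·(LQ²/(gh_f))^4.75 + ν·Q^9.4·(L/(gh_f))^5.2]^0.04
LQ²/(gh_f) = 0.07670; L/(gh_f) = 8.375
Term 1 = ε^1.25·(…)^4.75 = 3.33×10^-13; Term 2 = ν·Q^9.4·(…)^5.2 = 2.54×10^-11
D = 0.66·(3.33×10^-13 + 2.54×10^-11)^0.04 = 0.2489 m = 249 mm
Check: V = 1.97 m/s, Re = 3.20×10^5, f = 0.01429, h_f = 8.03 m ≈ 8.63 m ✓

D ≈ 249 mm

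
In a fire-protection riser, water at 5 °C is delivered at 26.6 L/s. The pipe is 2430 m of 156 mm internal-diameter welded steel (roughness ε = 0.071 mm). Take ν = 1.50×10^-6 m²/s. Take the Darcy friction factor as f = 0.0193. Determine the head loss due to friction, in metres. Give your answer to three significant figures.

V = 4Q/(πD²) = 4·0.0266/(π·0.156²) = 1.392 m/s
h_f = f(L/D)V²/(2g) = 0.01930·(2430/0.156)·1.392²/(2·9.81) = 29.68 m

h_f ≈ 29.7 m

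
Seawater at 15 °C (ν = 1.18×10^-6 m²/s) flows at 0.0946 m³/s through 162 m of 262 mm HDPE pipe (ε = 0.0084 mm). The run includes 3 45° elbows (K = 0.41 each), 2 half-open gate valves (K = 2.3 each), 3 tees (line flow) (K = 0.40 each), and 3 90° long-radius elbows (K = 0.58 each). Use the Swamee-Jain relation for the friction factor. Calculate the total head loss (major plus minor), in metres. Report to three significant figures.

V = 4Q/(πD²) = 1.755 m/s; V²/2g = 0.1569 m
Re = 3.90×10^5, ε/D = 3.21×10^-5 → f = 0.01412 (Swamee-Jain)
Major: h_f = f(L/D)·V²/2g = 0.01412·618.3·0.1569 = 1.370 m
Minor: ΣK = 8.77; h_m = ΣK·V²/2g = 1.376 m
Total H_L = 1.370 + 1.376 = 2.747 m

H_L ≈ 2.75 m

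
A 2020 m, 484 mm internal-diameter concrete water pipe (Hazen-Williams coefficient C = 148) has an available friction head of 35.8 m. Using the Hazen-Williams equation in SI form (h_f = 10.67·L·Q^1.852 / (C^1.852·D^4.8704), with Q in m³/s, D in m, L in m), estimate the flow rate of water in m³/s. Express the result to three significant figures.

Rearranging: Q = [h_f·C^1.852·D^4.8704 / (10.67·L)]^(1/1.852)
Q = [35.8·148^1.852·0.484^4.8704 / (10.67·2020)]^0.540 = 0.6928 m³/s

Q ≈ 0.693 m³/s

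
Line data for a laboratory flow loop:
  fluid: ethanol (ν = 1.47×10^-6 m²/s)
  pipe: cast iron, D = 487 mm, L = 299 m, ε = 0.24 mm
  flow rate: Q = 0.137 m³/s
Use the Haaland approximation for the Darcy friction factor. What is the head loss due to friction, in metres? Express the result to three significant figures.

h_f ≈ 0.310 m

V = 4Q/(πD²) = 4·0.137/(π·0.487²) = 0.7355 m/s
Re = VD/ν = 0.7355·0.487/1.47×10^-6 = 2.44×10^5 → turbulent
ε/D = 0.24/487 = 4.93×10^-4
Haaland: f = 0.01830
h_f = f(L/D)V²/(2g) = 0.01830·(299/0.487)·0.7355²/(2·9.81) = 0.3098 m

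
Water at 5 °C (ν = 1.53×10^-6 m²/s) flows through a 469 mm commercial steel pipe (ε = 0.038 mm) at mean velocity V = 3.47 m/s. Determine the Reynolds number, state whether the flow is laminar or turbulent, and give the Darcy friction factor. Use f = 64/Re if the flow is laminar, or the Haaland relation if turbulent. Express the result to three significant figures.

Re ≈ 1.06×10^6; turbulent; f ≈ 0.0130

Re = VD/ν = 3.470·0.469/1.53×10^-6 = 1.06×10^6
Re > 4000 → turbulent; ε/D = 8.10×10^-5
Haaland: f = 0.01297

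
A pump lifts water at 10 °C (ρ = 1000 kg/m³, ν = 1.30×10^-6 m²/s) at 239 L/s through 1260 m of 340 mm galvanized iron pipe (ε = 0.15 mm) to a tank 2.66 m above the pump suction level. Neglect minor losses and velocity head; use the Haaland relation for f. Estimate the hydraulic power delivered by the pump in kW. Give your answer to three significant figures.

P_hyd ≈ 58.3 kW

V = 4Q/(πD²) = 2.632 m/s; Re = 6.88×10^5; ε/D = 4.41×10^-4; f = 0.01696
h_f = f(L/D)V²/2g = 22.19 m
Total head H = z + h_f = 2.66 + 22.19 = 24.85 m
P_hyd = ρgQH = 1000·9.81·0.239·24.85 = 58.27 kW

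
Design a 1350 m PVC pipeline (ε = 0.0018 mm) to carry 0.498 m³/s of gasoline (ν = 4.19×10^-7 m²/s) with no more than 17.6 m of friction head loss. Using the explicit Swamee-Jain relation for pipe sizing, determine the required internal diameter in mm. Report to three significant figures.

D ≈ 434 mm

Swamee-Jain (Type III): D = 0.66·[ε^1.25·(LQ²/(gh_f))^4.75 + ν·Q^9.4·(L/(gh_f))^5.2]^0.04
LQ²/(gh_f) = 1.939; L/(gh_f) = 7.819
Term 1 = ε^1.25·(…)^4.75 = 1.53×10^-6; Term 2 = ν·Q^9.4·(…)^5.2 = 2.63×10^-5
D = 0.66·(1.53×10^-6 + 2.63×10^-5)^0.04 = 0.4339 m = 434 mm
Check: V = 3.37 m/s, Re = 3.49×10^6, f = 0.009732, h_f = 17.5 m ≈ 17.6 m ✓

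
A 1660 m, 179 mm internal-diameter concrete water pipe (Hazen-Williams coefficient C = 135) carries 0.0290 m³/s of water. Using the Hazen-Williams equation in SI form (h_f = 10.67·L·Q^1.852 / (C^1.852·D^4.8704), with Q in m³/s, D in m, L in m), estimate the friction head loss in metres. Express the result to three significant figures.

h_f ≈ 12.4 m

h_f = 10.67·1660·0.0290^1.852 / (135^1.852·0.179^4.8704) = 12.42 m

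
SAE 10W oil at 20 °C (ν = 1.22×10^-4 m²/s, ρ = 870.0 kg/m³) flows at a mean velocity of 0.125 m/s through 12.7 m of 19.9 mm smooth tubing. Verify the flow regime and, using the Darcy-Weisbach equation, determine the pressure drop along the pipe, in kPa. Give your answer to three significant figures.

Δp ≈ 13.6 kPa

Re = VD/ν = 0.125·0.01990/1.22×10^-4 = 20.4 → laminar (Re < 2300)
f = 64/Re = 3.139
h_f = f(L/D)V²/(2g) = 3.139·(12.7/0.01990)·0.125²/(2·9.81) = 1.595 m
Δp = ρg·h_f = 870.0·9.81·1.595 = 13.62 kPa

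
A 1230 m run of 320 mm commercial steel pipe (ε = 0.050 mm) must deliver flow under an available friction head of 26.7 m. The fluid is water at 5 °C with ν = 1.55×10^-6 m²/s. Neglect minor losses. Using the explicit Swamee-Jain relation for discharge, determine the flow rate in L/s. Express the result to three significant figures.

Swamee-Jain (Type II): Q = -0.965·√(gD⁵h_f/L)·ln[ε/(3.7D) + √(3.17ν²L/(gD³h_f))]
√(gD⁵h_f/L) = √(9.81·0.320⁵·26.7/1230) = 0.02673
ε/(3.7D) = 4.22×10^-5; √(3.17ν²L/(gD³h_f)) = 3.30×10^-5
Q = -0.965·0.02673·ln(7.527×10^-5) = 0.2449 m³/s
Check: V = 3.05 m/s, Re = 6.29×10^5, f = 0.01477, h_f = 26.8 m ≈ 26.7 m ✓

Q ≈ 245 L/s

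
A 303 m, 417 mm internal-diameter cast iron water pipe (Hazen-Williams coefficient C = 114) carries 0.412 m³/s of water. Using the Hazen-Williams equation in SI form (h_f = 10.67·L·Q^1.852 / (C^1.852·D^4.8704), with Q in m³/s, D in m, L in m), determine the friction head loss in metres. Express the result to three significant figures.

h_f = 10.67·303·0.412^1.852 / (114^1.852·0.417^4.8704) = 6.872 m

h_f ≈ 6.87 m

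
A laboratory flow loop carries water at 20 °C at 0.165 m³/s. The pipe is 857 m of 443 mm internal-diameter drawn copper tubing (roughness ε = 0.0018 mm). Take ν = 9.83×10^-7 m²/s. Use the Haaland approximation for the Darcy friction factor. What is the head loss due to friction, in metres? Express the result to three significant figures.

V = 4Q/(πD²) = 4·0.165/(π·0.443²) = 1.070 m/s
Re = VD/ν = 1.070·0.443/9.83×10^-7 = 4.82×10^5 → turbulent
ε/D = 0.0018/443 = 4.06×10^-6
Haaland: f = 0.01319
h_f = f(L/D)V²/(2g) = 0.01319·(857/0.443)·1.070²/(2·9.81) = 1.490 m

h_f ≈ 1.49 m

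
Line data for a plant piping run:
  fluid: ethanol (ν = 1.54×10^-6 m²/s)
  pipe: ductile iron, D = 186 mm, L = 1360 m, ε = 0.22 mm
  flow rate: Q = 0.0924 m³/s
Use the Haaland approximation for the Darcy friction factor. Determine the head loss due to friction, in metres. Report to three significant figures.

V = 4Q/(πD²) = 4·0.0924/(π·0.186²) = 3.401 m/s
Re = VD/ν = 3.401·0.186/1.54×10^-6 = 4.11×10^5 → turbulent
ε/D = 0.22/186 = 0.00118
Haaland: f = 0.02107
h_f = f(L/D)V²/(2g) = 0.02107·(1360/0.186)·3.401²/(2·9.81) = 90.79 m

h_f ≈ 90.8 m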